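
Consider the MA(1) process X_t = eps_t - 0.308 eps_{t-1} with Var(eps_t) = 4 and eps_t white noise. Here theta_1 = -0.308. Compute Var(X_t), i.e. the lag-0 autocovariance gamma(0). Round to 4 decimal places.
\gamma(0) = 4.3795

For an MA(q) process X_t = eps_t + sum_i theta_i eps_{t-i} with
Var(eps_t) = sigma^2, the variance is
  gamma(0) = sigma^2 * (1 + sum_i theta_i^2).
  sum_i theta_i^2 = (-0.308)^2 = 0.094864.
  gamma(0) = 4 * (1 + 0.094864) = 4 * 1.094864 = 4.379456, which rounds to 4.3795.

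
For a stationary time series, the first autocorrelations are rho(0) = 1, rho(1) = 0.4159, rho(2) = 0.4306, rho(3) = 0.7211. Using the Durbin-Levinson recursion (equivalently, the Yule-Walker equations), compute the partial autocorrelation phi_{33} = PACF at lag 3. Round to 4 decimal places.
\phi_{33} = 0.6270

The PACF at lag k is phi_{kk}, the last component of the solution
to the Yule-Walker system G_k phi = r_k where
  (G_k)_{ij} = rho(|i - j|), (r_k)_i = rho(i), i,j = 1..k.
Equivalently, Durbin-Levinson gives phi_{kk} iteratively:
  phi_{11} = rho(1)
  phi_{kk} = [rho(k) - sum_{j=1..k-1} phi_{k-1,j} rho(k-j)]
            / [1 - sum_{j=1..k-1} phi_{k-1,j} rho(j)],
  phi_{k,j} = phi_{k-1,j} - phi_{kk} phi_{k-1,k-j},  j = 1..k-1.
Step k = 1:
  phi_11 = rho(1) = 0.4159.
Step k = 2:
  phi_22 = [rho(2) - phi_11 rho(1)] / [1 - phi_11 rho(1)] = [0.4306 - (0.4159)(0.4159)] / [1 - (0.4159)(0.4159)]
         = 0.25762719 / 0.82702719 = 0.31151.
  Update: phi_21 = phi_11 - phi_22 phi_11 = 0.4159 - (0.31151)(0.4159) = 0.286343.
Step k = 3:
  phi_33 = [rho(3) - phi_21 rho(2) - phi_22 rho(1)] / [1 - phi_21 rho(1) - phi_22 rho(2)]
    numerator   = 0.7211 - (0.286343)(0.4306) - (0.31151)(0.4159) = 0.46824371
    denominator = 1 - (0.286343)(0.4159) - (0.31151)(0.4306) = 0.74677376
  phi_33 = 0.46824371 / 0.74677376 = 0.627.
Therefore phi_{33} = 0.6270.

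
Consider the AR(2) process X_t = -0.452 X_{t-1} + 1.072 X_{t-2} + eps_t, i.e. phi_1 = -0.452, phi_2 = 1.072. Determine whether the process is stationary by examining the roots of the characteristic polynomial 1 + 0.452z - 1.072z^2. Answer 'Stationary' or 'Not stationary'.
\text{Not stationary}

The AR(p) characteristic polynomial is P(z) = 1 + 0.452z - 1.072z^2.
Stationarity requires all roots to lie outside the unit circle, i.e. |z| > 1 for every root.
Set 1 + (0.452) z + (-1.072) z^2 = 0, i.e. a z^2 + b z + c = 0 with a = -1.072, b = 0.452, c = 1.
Discriminant D = b^2 - 4ac = (0.452)^2 - 4*(-1.072)*1 = 0.204304 - (-4.288) = 4.492304.
D >= 0, so the roots are real: z = (-b +/- sqrt(D)) / (2a) = (-0.452 +/- 2.119506) / (-2.144).
  z_1 = (-0.452 + 2.119506) / (-2.144) = -0.7778,   |z_1| = 0.7778.
  z_2 = (-0.452 - 2.119506) / (-2.144) = 1.1994,   |z_2| = 1.1994.
Moduli of all roots: 0.7778, 1.1994.
All moduli strictly greater than 1? No.
Verdict: Not stationary.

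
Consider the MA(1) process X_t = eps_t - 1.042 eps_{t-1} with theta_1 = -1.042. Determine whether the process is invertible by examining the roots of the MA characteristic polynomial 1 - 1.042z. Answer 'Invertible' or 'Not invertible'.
\text{Not invertible}

The MA(q) characteristic polynomial is P(z) = 1 - 1.042z.
Invertibility requires all roots to lie outside the unit circle, i.e. |z| > 1 for every root.
This is linear in z: 1 + (-1.042) z = 0  =>  z = -1/(-1.042) = 0.959693,  |z| = 0.959693.
Moduli of all roots: 0.9597.
All moduli strictly greater than 1? No.
Verdict: Not invertible.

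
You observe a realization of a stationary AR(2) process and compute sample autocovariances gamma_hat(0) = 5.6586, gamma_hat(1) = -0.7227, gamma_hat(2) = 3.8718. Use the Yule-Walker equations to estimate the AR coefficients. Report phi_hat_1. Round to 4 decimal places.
\hat\phi_{1} = -0.0410

The Yule-Walker equations for an AR(p) process read, in matrix form,
  Gamma_p phi = r_p,   with   (Gamma_p)_{ij} = gamma(|i - j|),
                       (r_p)_i = gamma(i),   i,j = 1..p.
Substitute the sample gammas (Toeplitz matrix and right-hand side of size 2):
  Gamma_p = [[5.6586, -0.7227], [-0.7227, 5.6586]]
  r_p     = [-0.7227, 3.8718]
Written out:
  5.6586 phi_1 - 0.7227 phi_2 = -0.7227
  -0.7227 phi_1 + 5.6586 phi_2 = 3.8718
Solve by Cramer's rule:
  det = gamma(0)^2 - gamma(1)^2 = (5.6586)^2 - (-0.7227)^2 = 32.01975396 - 0.52229529 = 31.49745867
  phi_hat_1 = [gamma(1) gamma(0) - gamma(1) gamma(2)] / det = [(-0.7227)(5.6586) - (-0.7227)(3.8718)] / 31.49745867 = -1.29132036 / 31.49745867 = -0.041
  phi_hat_2 = [gamma(0) gamma(2) - gamma(1)^2] / det = [(5.6586)(3.8718) - (-0.7227)^2] / 31.49745867 = 21.38667219 / 31.49745867 = 0.679
So phi_hat = [-0.0410, 0.6790].
Therefore phi_hat_1 = -0.0410.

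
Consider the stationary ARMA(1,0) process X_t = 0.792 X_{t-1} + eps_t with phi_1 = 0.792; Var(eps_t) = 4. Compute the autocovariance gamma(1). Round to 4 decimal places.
\gamma(1) = 8.4993

Multiply the model equation by X_{t-k} and take expectations. With theta_0 = psi_0 = 1 and psi_j the MA(infinity) weights, this gives
  gamma(k) - sum_i phi_i gamma(k-i) = c_k,
  c_k = sigma^2 * sum_{j=k..q} theta_j psi_{j-k}   (c_k = 0 for k > q),
using gamma(-m) = gamma(m).
Pure AR (q = 0): c_0 = sigma^2 = 4, c_k = 0 for k >= 1.
Equations for k = 0 and k = 1 (AR order 1):
  gamma(0) = phi_1 gamma(1) + c_0
  gamma(1) = phi_1 gamma(0) + c_1
Substituting the second into the first: gamma(0) (1 - phi_1^2) = c_0 + phi_1 c_1, so
  gamma(0) = c_0 / (1 - phi_1^2) = 4 / (1 - (0.792)^2) = 4 / 0.372736 = 10.731456.
  gamma(1) = phi_1 gamma(0) = (0.792)(10.731456) = 8.499313.
Therefore gamma(1) = 8.4993 (to 4 decimal places).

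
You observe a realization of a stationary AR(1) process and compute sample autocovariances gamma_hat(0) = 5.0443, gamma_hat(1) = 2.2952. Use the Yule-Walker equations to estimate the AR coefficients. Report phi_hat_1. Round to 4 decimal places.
\hat\phi_{1} = 0.4550

The Yule-Walker equations for an AR(p) process read, in matrix form,
  Gamma_p phi = r_p,   with   (Gamma_p)_{ij} = gamma(|i - j|),
                       (r_p)_i = gamma(i),   i,j = 1..p.
Substitute the sample gammas (Toeplitz matrix and right-hand side of size 1):
  Gamma_p = [[5.0443]]
  r_p     = [2.2952]
With p = 1 this is the single equation gamma(0) phi_1 = gamma(1):
  phi_hat_1 = gamma(1) / gamma(0) = 2.2952 / 5.0443 = 0.4550.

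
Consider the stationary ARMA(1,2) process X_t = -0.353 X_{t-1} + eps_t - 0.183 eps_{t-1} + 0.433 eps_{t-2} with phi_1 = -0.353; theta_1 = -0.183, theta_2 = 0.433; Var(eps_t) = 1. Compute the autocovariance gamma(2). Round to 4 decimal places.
\gamma(2) = 0.7950

Multiply the model equation by X_{t-k} and take expectations. With theta_0 = psi_0 = 1 and psi_j the MA(infinity) weights, this gives
  gamma(k) - sum_i phi_i gamma(k-i) = c_k,
  c_k = sigma^2 * sum_{j=k..q} theta_j psi_{j-k}   (c_k = 0 for k > q),
using gamma(-m) = gamma(m).
psi-weights needed (psi_j = theta_j + sum_i phi_i psi_{j-i}):
  psi_1 = theta_1 + phi_1 = -0.183 + (-0.353) = -0.536
  psi_2 = theta_2 + phi_1 psi_1 = 0.433 + (-0.353)(-0.536) = 0.622208
Right-hand sides:
  c_0 = sigma^2 (1 + theta_1 psi_1 + theta_2 psi_2) = 1 * (1 + (-0.183)(-0.536) + (0.433)(0.622208)) = 1 * 1.367504 = 1.367504
  c_1 = sigma^2 (theta_1 + theta_2 psi_1) = 1 * (-0.183 + (0.433)(-0.536)) = -0.415088
  c_2 = sigma^2 theta_2 = 1 * (0.433) = 0.433
Equations for k = 0 and k = 1 (AR order 1):
  gamma(0) = phi_1 gamma(1) + c_0
  gamma(1) = phi_1 gamma(0) + c_1
Substituting the second into the first: gamma(0) (1 - phi_1^2) = c_0 + phi_1 c_1, so
  gamma(0) = (c_0 + phi_1 c_1) / (1 - phi_1^2) = (1.367504 + (-0.353)(-0.415088)) / (1 - (-0.353)^2) = 1.51403 / 0.875391 = 1.729547.
  gamma(1) = phi_1 gamma(0) + c_1 = (-0.353)(1.729547) + (-0.415088) = -1.025618.
For k = 2: gamma(2) = phi_1 gamma(1) + c_2
  = (-0.353)(-1.025618) + (0.433) = 0.795043.
Therefore gamma(2) = 0.7950 (to 4 decimal places).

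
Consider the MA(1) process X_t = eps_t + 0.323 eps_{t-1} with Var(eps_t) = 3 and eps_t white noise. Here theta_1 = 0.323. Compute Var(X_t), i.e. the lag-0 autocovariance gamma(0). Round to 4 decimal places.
\gamma(0) = 3.3130

For an MA(q) process X_t = eps_t + sum_i theta_i eps_{t-i} with
Var(eps_t) = sigma^2, the variance is
  gamma(0) = sigma^2 * (1 + sum_i theta_i^2).
  sum_i theta_i^2 = (0.323)^2 = 0.104329.
  gamma(0) = 3 * (1 + 0.104329) = 3 * 1.104329 = 3.312987, which rounds to 3.3130.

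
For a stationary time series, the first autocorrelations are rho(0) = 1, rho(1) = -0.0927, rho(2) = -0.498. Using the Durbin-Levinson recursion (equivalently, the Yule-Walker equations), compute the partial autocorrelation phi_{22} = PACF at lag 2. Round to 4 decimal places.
\phi_{22} = -0.5110

The PACF at lag k is phi_{kk}, the last component of the solution
to the Yule-Walker system G_k phi = r_k where
  (G_k)_{ij} = rho(|i - j|), (r_k)_i = rho(i), i,j = 1..k.
Equivalently, Durbin-Levinson gives phi_{kk} iteratively:
  phi_{11} = rho(1)
  phi_{kk} = [rho(k) - sum_{j=1..k-1} phi_{k-1,j} rho(k-j)]
            / [1 - sum_{j=1..k-1} phi_{k-1,j} rho(j)],
  phi_{k,j} = phi_{k-1,j} - phi_{kk} phi_{k-1,k-j},  j = 1..k-1.
Step k = 1:
  phi_11 = rho(1) = -0.0927.
Step k = 2:
  phi_22 = [rho(2) - phi_11 rho(1)] / [1 - phi_11 rho(1)] = [-0.498 - (-0.0927)(-0.0927)] / [1 - (-0.0927)(-0.0927)]
         = -0.50659329 / 0.99140671 = -0.511.
Therefore phi_{22} = -0.5110.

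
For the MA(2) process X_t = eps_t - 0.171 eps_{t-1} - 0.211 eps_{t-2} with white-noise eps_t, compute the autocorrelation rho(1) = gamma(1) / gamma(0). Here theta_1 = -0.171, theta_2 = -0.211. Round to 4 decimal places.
\rho(1) = -0.1257

For an MA(q) process with theta_0 = 1, the autocovariance is
  gamma(k) = sigma^2 * sum_{i=0..q-k} theta_i * theta_{i+k},
and rho(k) = gamma(k) / gamma(0). Sigma^2 cancels.
  numerator   = (1)*(-0.171) + (-0.171)*(-0.211) = -0.134919.
  denominator = (1)^2 + (-0.171)^2 + (-0.211)^2 = 1.073762.
  rho(1) = -0.134919 / 1.073762 = -0.1257.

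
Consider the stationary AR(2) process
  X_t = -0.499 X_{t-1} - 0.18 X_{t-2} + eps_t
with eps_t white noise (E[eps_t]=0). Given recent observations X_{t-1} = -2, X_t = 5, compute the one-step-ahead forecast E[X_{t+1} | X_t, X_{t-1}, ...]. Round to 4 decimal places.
E[X_{t+1} \mid \mathcal F_t] = -2.1350

For an AR(p) model X_t = c + sum_i phi_i X_{t-i} + eps_t, the
one-step-ahead conditional mean is
  E[X_{t+1} | X_t, ...] = c + sum_i phi_i X_{t+1-i}.
Substitute known values:
  E[X_{t+1} | ...] = (-0.499) * (5) + (-0.18) * (-2)
                   = -2.1350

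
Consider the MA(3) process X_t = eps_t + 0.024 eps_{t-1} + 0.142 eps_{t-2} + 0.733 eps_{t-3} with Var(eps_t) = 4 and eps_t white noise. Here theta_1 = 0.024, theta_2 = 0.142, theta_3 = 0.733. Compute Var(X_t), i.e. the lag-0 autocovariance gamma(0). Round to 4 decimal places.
\gamma(0) = 6.2321

For an MA(q) process X_t = eps_t + sum_i theta_i eps_{t-i} with
Var(eps_t) = sigma^2, the variance is
  gamma(0) = sigma^2 * (1 + sum_i theta_i^2).
  sum_i theta_i^2 = (0.024)^2 + (0.142)^2 + (0.733)^2 = 0.000576 + 0.020164 + 0.537289 = 0.558029.
  gamma(0) = 4 * (1 + 0.558029) = 4 * 1.558029 = 6.232116, which rounds to 6.2321.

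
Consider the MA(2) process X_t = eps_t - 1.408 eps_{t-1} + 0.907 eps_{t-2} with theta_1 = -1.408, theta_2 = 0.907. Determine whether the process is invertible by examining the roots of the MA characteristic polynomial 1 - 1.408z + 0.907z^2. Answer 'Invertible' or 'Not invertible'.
\text{Invertible}

The MA(q) characteristic polynomial is P(z) = 1 - 1.408z + 0.907z^2.
Invertibility requires all roots to lie outside the unit circle, i.e. |z| > 1 for every root.
Set 1 + (-1.408) z + (0.907) z^2 = 0, i.e. a z^2 + b z + c = 0 with a = 0.907, b = -1.408, c = 1.
Discriminant D = b^2 - 4ac = (-1.408)^2 - 4*(0.907)*1 = 1.982464 - (3.628) = -1.645536.
D < 0, so the roots are the complex-conjugate pair z = (-b +/- i sqrt(-D)) / (2a) = 0.7762 +/- 0.7072i.
For a conjugate pair |z|^2 = z * conj(z) = (product of roots) = c/a = 1/(0.907) = 1.102536, so |z| = sqrt(1.102536) = 1.05 for both roots.
Moduli of all roots: 1.0500, 1.0500.
All moduli strictly greater than 1? Yes.
Verdict: Invertible.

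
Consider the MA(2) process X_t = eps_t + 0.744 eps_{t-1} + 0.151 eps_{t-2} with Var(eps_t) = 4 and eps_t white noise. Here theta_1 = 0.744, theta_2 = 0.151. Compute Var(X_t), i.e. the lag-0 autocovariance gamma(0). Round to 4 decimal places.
\gamma(0) = 6.3053

For an MA(q) process X_t = eps_t + sum_i theta_i eps_{t-i} with
Var(eps_t) = sigma^2, the variance is
  gamma(0) = sigma^2 * (1 + sum_i theta_i^2).
  sum_i theta_i^2 = (0.744)^2 + (0.151)^2 = 0.553536 + 0.022801 = 0.576337.
  gamma(0) = 4 * (1 + 0.576337) = 4 * 1.576337 = 6.305348, which rounds to 6.3053.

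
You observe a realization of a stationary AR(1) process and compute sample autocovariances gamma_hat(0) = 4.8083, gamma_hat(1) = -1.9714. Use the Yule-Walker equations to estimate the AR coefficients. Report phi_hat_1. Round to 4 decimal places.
\hat\phi_{1} = -0.4100

The Yule-Walker equations for an AR(p) process read, in matrix form,
  Gamma_p phi = r_p,   with   (Gamma_p)_{ij} = gamma(|i - j|),
                       (r_p)_i = gamma(i),   i,j = 1..p.
Substitute the sample gammas (Toeplitz matrix and right-hand side of size 1):
  Gamma_p = [[4.8083]]
  r_p     = [-1.9714]
With p = 1 this is the single equation gamma(0) phi_1 = gamma(1):
  phi_hat_1 = gamma(1) / gamma(0) = -1.9714 / 4.8083 = -0.4100.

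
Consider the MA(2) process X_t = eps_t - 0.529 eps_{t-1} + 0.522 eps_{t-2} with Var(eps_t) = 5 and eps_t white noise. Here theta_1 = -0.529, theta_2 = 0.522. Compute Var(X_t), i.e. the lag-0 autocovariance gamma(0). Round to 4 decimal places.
\gamma(0) = 7.7616

For an MA(q) process X_t = eps_t + sum_i theta_i eps_{t-i} with
Var(eps_t) = sigma^2, the variance is
  gamma(0) = sigma^2 * (1 + sum_i theta_i^2).
  sum_i theta_i^2 = (-0.529)^2 + (0.522)^2 = 0.279841 + 0.272484 = 0.552325.
  gamma(0) = 5 * (1 + 0.552325) = 5 * 1.552325 = 7.761625, which rounds to 7.7616.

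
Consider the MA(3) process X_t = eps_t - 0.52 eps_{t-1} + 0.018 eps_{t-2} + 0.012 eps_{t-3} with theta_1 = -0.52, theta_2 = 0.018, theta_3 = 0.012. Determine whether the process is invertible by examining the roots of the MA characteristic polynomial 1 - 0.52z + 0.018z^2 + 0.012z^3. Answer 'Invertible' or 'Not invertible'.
\text{Invertible}

The MA(q) characteristic polynomial is P(z) = 1 - 0.52z + 0.018z^2 + 0.012z^3.
Invertibility requires all roots to lie outside the unit circle, i.e. |z| > 1 for every root.
Degree 3: look for a simple real root z0 first, then factor out (1 - z/z0) and solve the remaining quadratic.
Testing z0 = 2.5: P(2.5) = 1 + (-0.52)(2.5) + (0.018)(2.5)^2 + (0.012)(2.5)^3
  = 1 + (-1.3) + (0.1125) + (0.1875) = 0.  So z_0 = 2.5 is a root, |z_0| = 2.5.
Divide out the factor (1 - 0.4 z) = (1 - z/z0) (since 1/z0 = 0.4):
  P(z) = (1 - 0.4 z)(1 + (-0.12) z + (-0.03) z^2)
  [check: z-coef -0.12 - (0.4) = -0.52; z^2-coef -0.03 - (0.4)(-0.12) = 0.018; z^3-coef -(0.4)(-0.03) = 0.012.]
Remaining roots from the quadratic factor 1 + (-0.12) z + (-0.03) z^2:
  Set 1 + (-0.12) z + (-0.03) z^2 = 0, i.e. a z^2 + b z + c = 0 with a = -0.03, b = -0.12, c = 1.
  Discriminant D = b^2 - 4ac = (-0.12)^2 - 4*(-0.03)*1 = 0.0144 - (-0.12) = 0.1344.
  D >= 0, so the roots are real: z = (-b +/- sqrt(D)) / (2a) = (0.12 +/- 0.366606) / (-0.06).
    z_1 = (0.12 + 0.366606) / (-0.06) = -8.1101,   |z_1| = 8.1101.
    z_2 = (0.12 - 0.366606) / (-0.06) = 4.1101,   |z_2| = 4.1101.
Moduli of all roots: 2.5000, 8.1101, 4.1101.
All moduli strictly greater than 1? Yes.
Verdict: Invertible.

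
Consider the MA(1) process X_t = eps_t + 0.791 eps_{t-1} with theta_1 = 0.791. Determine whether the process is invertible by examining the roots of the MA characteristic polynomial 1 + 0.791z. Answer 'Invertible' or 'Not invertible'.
\text{Invertible}

The MA(q) characteristic polynomial is P(z) = 1 + 0.791z.
Invertibility requires all roots to lie outside the unit circle, i.e. |z| > 1 for every root.
This is linear in z: 1 + (0.791) z = 0  =>  z = -1/(0.791) = -1.264223,  |z| = 1.264223.
Moduli of all roots: 1.2642.
All moduli strictly greater than 1? Yes.
Verdict: Invertible.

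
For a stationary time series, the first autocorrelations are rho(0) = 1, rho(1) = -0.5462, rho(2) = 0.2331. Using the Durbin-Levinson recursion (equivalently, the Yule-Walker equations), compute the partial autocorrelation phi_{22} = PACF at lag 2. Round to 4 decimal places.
\phi_{22} = -0.0930

The PACF at lag k is phi_{kk}, the last component of the solution
to the Yule-Walker system G_k phi = r_k where
  (G_k)_{ij} = rho(|i - j|), (r_k)_i = rho(i), i,j = 1..k.
Equivalently, Durbin-Levinson gives phi_{kk} iteratively:
  phi_{11} = rho(1)
  phi_{kk} = [rho(k) - sum_{j=1..k-1} phi_{k-1,j} rho(k-j)]
            / [1 - sum_{j=1..k-1} phi_{k-1,j} rho(j)],
  phi_{k,j} = phi_{k-1,j} - phi_{kk} phi_{k-1,k-j},  j = 1..k-1.
Step k = 1:
  phi_11 = rho(1) = -0.5462.
Step k = 2:
  phi_22 = [rho(2) - phi_11 rho(1)] / [1 - phi_11 rho(1)] = [0.2331 - (-0.5462)(-0.5462)] / [1 - (-0.5462)(-0.5462)]
         = -0.06523444 / 0.70166556 = -0.093.
Therefore phi_{22} = -0.0930.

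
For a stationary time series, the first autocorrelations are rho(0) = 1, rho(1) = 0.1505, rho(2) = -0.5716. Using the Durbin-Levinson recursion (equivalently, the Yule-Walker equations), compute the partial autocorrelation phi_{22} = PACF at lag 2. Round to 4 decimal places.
\phi_{22} = -0.6080

The PACF at lag k is phi_{kk}, the last component of the solution
to the Yule-Walker system G_k phi = r_k where
  (G_k)_{ij} = rho(|i - j|), (r_k)_i = rho(i), i,j = 1..k.
Equivalently, Durbin-Levinson gives phi_{kk} iteratively:
  phi_{11} = rho(1)
  phi_{kk} = [rho(k) - sum_{j=1..k-1} phi_{k-1,j} rho(k-j)]
            / [1 - sum_{j=1..k-1} phi_{k-1,j} rho(j)],
  phi_{k,j} = phi_{k-1,j} - phi_{kk} phi_{k-1,k-j},  j = 1..k-1.
Step k = 1:
  phi_11 = rho(1) = 0.1505.
Step k = 2:
  phi_22 = [rho(2) - phi_11 rho(1)] / [1 - phi_11 rho(1)] = [-0.5716 - (0.1505)(0.1505)] / [1 - (0.1505)(0.1505)]
         = -0.59425025 / 0.97734975 = -0.608.
Therefore phi_{22} = -0.6080.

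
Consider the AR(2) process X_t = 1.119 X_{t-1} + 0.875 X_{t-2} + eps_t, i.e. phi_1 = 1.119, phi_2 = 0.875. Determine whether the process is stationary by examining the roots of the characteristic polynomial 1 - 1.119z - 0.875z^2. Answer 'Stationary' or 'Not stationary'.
\text{Not stationary}

The AR(p) characteristic polynomial is P(z) = 1 - 1.119z - 0.875z^2.
Stationarity requires all roots to lie outside the unit circle, i.e. |z| > 1 for every root.
Set 1 + (-1.119) z + (-0.875) z^2 = 0, i.e. a z^2 + b z + c = 0 with a = -0.875, b = -1.119, c = 1.
Discriminant D = b^2 - 4ac = (-1.119)^2 - 4*(-0.875)*1 = 1.252161 - (-3.5) = 4.752161.
D >= 0, so the roots are real: z = (-b +/- sqrt(D)) / (2a) = (1.119 +/- 2.179945) / (-1.75).
  z_1 = (1.119 + 2.179945) / (-1.75) = -1.8851,   |z_1| = 1.8851.
  z_2 = (1.119 - 2.179945) / (-1.75) = 0.6063,   |z_2| = 0.6063.
Moduli of all roots: 1.8851, 0.6063.
All moduli strictly greater than 1? No.
Verdict: Not stationary.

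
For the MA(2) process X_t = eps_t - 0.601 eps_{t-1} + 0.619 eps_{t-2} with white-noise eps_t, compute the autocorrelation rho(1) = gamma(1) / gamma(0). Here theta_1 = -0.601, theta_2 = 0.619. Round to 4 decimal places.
\rho(1) = -0.5578

For an MA(q) process with theta_0 = 1, the autocovariance is
  gamma(k) = sigma^2 * sum_{i=0..q-k} theta_i * theta_{i+k},
and rho(k) = gamma(k) / gamma(0). Sigma^2 cancels.
  numerator   = (1)*(-0.601) + (-0.601)*(0.619) = -0.973019.
  denominator = (1)^2 + (-0.601)^2 + (0.619)^2 = 1.744362.
  rho(1) = -0.973019 / 1.744362 = -0.5578.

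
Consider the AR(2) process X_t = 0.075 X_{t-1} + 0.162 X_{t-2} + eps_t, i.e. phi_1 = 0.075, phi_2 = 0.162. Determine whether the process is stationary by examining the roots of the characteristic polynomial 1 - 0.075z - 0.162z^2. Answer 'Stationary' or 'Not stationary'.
\text{Stationary}

The AR(p) characteristic polynomial is P(z) = 1 - 0.075z - 0.162z^2.
Stationarity requires all roots to lie outside the unit circle, i.e. |z| > 1 for every root.
Set 1 + (-0.075) z + (-0.162) z^2 = 0, i.e. a z^2 + b z + c = 0 with a = -0.162, b = -0.075, c = 1.
Discriminant D = b^2 - 4ac = (-0.075)^2 - 4*(-0.162)*1 = 0.005625 - (-0.648) = 0.653625.
D >= 0, so the roots are real: z = (-b +/- sqrt(D)) / (2a) = (0.075 +/- 0.808471) / (-0.324).
  z_1 = (0.075 + 0.808471) / (-0.324) = -2.7268,   |z_1| = 2.7268.
  z_2 = (0.075 - 0.808471) / (-0.324) = 2.2638,   |z_2| = 2.2638.
Moduli of all roots: 2.7268, 2.2638.
All moduli strictly greater than 1? Yes.
Verdict: Stationary.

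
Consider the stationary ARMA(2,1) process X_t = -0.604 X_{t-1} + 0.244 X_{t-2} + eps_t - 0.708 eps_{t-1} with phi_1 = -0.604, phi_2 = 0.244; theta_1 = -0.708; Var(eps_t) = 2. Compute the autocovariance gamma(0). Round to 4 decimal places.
\gamma(0) = 15.4785

Multiply the model equation by X_{t-k} and take expectations. With theta_0 = psi_0 = 1 and psi_j the MA(infinity) weights, this gives
  gamma(k) - sum_i phi_i gamma(k-i) = c_k,
  c_k = sigma^2 * sum_{j=k..q} theta_j psi_{j-k}   (c_k = 0 for k > q),
using gamma(-m) = gamma(m).
psi-weights needed (psi_j = theta_j + sum_i phi_i psi_{j-i}):
  psi_1 = theta_1 + phi_1 = -0.708 + (-0.604) = -1.312
Right-hand sides:
  c_0 = sigma^2 (1 + theta_1 psi_1) = 2 * (1 + (-0.708)(-1.312)) = 2 * 1.928896 = 3.857792
  c_1 = sigma^2 theta_1 = 2 * (-0.708) = -1.416
  c_2 = 0
Equations for k = 0, 1, 2 (AR order 2, c_2 = 0):
  (E0) gamma(0) = phi_1 gamma(1) + phi_2 gamma(2) + c_0
  (E1) gamma(1) = phi_1 gamma(0) + phi_2 gamma(1) + c_1
  (E2) gamma(2) = phi_1 gamma(1) + phi_2 gamma(0)
From (E1): gamma(1) = A gamma(0) + B with
  A = phi_1 / (1 - phi_2) = -0.604 / 0.756 = -0.798942,   B = c_1 / (1 - phi_2) = -1.416 / 0.756 = -1.873016.
Insert (E2) into (E0): gamma(0) (1 - phi_2^2) = phi_1 (1 + phi_2) gamma(1) + c_0.
  phi_1 (1 + phi_2) = (-0.604)(1.244) = -0.751376,   1 - phi_2^2 = 0.940464.
Replace gamma(1) by A gamma(0) + B and collect gamma(0):
  gamma(0) [0.940464 - (-0.751376)(-0.798942)] = (-0.751376)(-1.873016) + 3.857792
  gamma(0) * 0.340158 = 5.265131
  gamma(0) = 5.265131 / 0.340158 = 15.478473.
Therefore gamma(0) = 15.4785 (to 4 decimal places).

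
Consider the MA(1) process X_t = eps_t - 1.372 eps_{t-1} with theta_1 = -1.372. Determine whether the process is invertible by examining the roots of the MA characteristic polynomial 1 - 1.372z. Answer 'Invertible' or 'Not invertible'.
\text{Not invertible}

The MA(q) characteristic polynomial is P(z) = 1 - 1.372z.
Invertibility requires all roots to lie outside the unit circle, i.e. |z| > 1 for every root.
This is linear in z: 1 + (-1.372) z = 0  =>  z = -1/(-1.372) = 0.728863,  |z| = 0.728863.
Moduli of all roots: 0.7289.
All moduli strictly greater than 1? No.
Verdict: Not invertible.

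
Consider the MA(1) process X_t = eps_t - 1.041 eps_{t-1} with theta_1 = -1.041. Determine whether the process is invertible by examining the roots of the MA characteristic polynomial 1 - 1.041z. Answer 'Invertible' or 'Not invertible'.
\text{Not invertible}

The MA(q) characteristic polynomial is P(z) = 1 - 1.041z.
Invertibility requires all roots to lie outside the unit circle, i.e. |z| > 1 for every root.
This is linear in z: 1 + (-1.041) z = 0  =>  z = -1/(-1.041) = 0.960615,  |z| = 0.960615.
Moduli of all roots: 0.9606.
All moduli strictly greater than 1? No.
Verdict: Not invertible.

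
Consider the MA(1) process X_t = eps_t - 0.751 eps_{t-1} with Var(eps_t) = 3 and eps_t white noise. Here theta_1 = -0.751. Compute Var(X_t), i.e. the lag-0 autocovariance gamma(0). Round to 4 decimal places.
\gamma(0) = 4.6920

For an MA(q) process X_t = eps_t + sum_i theta_i eps_{t-i} with
Var(eps_t) = sigma^2, the variance is
  gamma(0) = sigma^2 * (1 + sum_i theta_i^2).
  sum_i theta_i^2 = (-0.751)^2 = 0.564001.
  gamma(0) = 3 * (1 + 0.564001) = 3 * 1.564001 = 4.692003, which rounds to 4.6920.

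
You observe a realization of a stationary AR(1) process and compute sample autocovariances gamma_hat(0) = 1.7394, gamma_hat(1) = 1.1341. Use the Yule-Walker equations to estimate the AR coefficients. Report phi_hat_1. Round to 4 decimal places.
\hat\phi_{1} = 0.6520

The Yule-Walker equations for an AR(p) process read, in matrix form,
  Gamma_p phi = r_p,   with   (Gamma_p)_{ij} = gamma(|i - j|),
                       (r_p)_i = gamma(i),   i,j = 1..p.
Substitute the sample gammas (Toeplitz matrix and right-hand side of size 1):
  Gamma_p = [[1.7394]]
  r_p     = [1.1341]
With p = 1 this is the single equation gamma(0) phi_1 = gamma(1):
  phi_hat_1 = gamma(1) / gamma(0) = 1.1341 / 1.7394 = 0.6520.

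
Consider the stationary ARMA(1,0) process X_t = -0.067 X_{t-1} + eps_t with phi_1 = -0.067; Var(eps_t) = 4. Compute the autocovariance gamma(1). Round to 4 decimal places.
\gamma(1) = -0.2692

Multiply the model equation by X_{t-k} and take expectations. With theta_0 = psi_0 = 1 and psi_j the MA(infinity) weights, this gives
  gamma(k) - sum_i phi_i gamma(k-i) = c_k,
  c_k = sigma^2 * sum_{j=k..q} theta_j psi_{j-k}   (c_k = 0 for k > q),
using gamma(-m) = gamma(m).
Pure AR (q = 0): c_0 = sigma^2 = 4, c_k = 0 for k >= 1.
Equations for k = 0 and k = 1 (AR order 1):
  gamma(0) = phi_1 gamma(1) + c_0
  gamma(1) = phi_1 gamma(0) + c_1
Substituting the second into the first: gamma(0) (1 - phi_1^2) = c_0 + phi_1 c_1, so
  gamma(0) = c_0 / (1 - phi_1^2) = 4 / (1 - (-0.067)^2) = 4 / 0.995511 = 4.018037.
  gamma(1) = phi_1 gamma(0) = (-0.067)(4.018037) = -0.269208.
Therefore gamma(1) = -0.2692 (to 4 decimal places).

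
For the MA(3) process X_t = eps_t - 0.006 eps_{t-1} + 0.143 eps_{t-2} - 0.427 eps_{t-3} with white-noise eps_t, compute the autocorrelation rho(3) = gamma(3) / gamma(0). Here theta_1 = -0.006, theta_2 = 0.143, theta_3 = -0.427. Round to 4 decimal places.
\rho(3) = -0.3550

For an MA(q) process with theta_0 = 1, the autocovariance is
  gamma(k) = sigma^2 * sum_{i=0..q-k} theta_i * theta_{i+k},
and rho(k) = gamma(k) / gamma(0). Sigma^2 cancels.
  numerator   = (1)*(-0.427) = -0.427.
  denominator = (1)^2 + (-0.006)^2 + (0.143)^2 + (-0.427)^2 = 1.202814.
  rho(3) = -0.427 / 1.202814 = -0.3550.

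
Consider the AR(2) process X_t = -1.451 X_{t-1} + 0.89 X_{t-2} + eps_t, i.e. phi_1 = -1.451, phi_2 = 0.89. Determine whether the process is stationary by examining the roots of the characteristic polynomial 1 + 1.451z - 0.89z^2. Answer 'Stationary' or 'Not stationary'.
\text{Not stationary}

The AR(p) characteristic polynomial is P(z) = 1 + 1.451z - 0.89z^2.
Stationarity requires all roots to lie outside the unit circle, i.e. |z| > 1 for every root.
Set 1 + (1.451) z + (-0.89) z^2 = 0, i.e. a z^2 + b z + c = 0 with a = -0.89, b = 1.451, c = 1.
Discriminant D = b^2 - 4ac = (1.451)^2 - 4*(-0.89)*1 = 2.105401 - (-3.56) = 5.665401.
D >= 0, so the roots are real: z = (-b +/- sqrt(D)) / (2a) = (-1.451 +/- 2.38021) / (-1.78).
  z_1 = (-1.451 + 2.38021) / (-1.78) = -0.522,   |z_1| = 0.522.
  z_2 = (-1.451 - 2.38021) / (-1.78) = 2.1524,   |z_2| = 2.1524.
Moduli of all roots: 0.5220, 2.1524.
All moduli strictly greater than 1? No.
Verdict: Not stationary.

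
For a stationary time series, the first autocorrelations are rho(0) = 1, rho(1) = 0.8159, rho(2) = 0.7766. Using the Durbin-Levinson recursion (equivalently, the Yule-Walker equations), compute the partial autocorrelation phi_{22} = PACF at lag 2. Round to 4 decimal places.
\phi_{22} = 0.3318

The PACF at lag k is phi_{kk}, the last component of the solution
to the Yule-Walker system G_k phi = r_k where
  (G_k)_{ij} = rho(|i - j|), (r_k)_i = rho(i), i,j = 1..k.
Equivalently, Durbin-Levinson gives phi_{kk} iteratively:
  phi_{11} = rho(1)
  phi_{kk} = [rho(k) - sum_{j=1..k-1} phi_{k-1,j} rho(k-j)]
            / [1 - sum_{j=1..k-1} phi_{k-1,j} rho(j)],
  phi_{k,j} = phi_{k-1,j} - phi_{kk} phi_{k-1,k-j},  j = 1..k-1.
Step k = 1:
  phi_11 = rho(1) = 0.8159.
Step k = 2:
  phi_22 = [rho(2) - phi_11 rho(1)] / [1 - phi_11 rho(1)] = [0.7766 - (0.8159)(0.8159)] / [1 - (0.8159)(0.8159)]
         = 0.11090719 / 0.33430719 = 0.3318.
Therefore phi_{22} = 0.3318.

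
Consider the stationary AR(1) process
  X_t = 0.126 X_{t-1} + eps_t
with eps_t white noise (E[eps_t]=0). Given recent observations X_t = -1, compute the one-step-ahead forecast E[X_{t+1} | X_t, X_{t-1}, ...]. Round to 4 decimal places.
E[X_{t+1} \mid \mathcal F_t] = -0.1260

For an AR(p) model X_t = c + sum_i phi_i X_{t-i} + eps_t, the
one-step-ahead conditional mean is
  E[X_{t+1} | X_t, ...] = c + sum_i phi_i X_{t+1-i}.
Substitute known values:
  E[X_{t+1} | ...] = (0.126) * (-1)
                   = -0.1260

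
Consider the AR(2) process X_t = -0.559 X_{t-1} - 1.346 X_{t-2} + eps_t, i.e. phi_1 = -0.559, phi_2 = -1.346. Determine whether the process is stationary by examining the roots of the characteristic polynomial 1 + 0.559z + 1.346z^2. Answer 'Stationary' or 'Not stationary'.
\text{Not stationary}

The AR(p) characteristic polynomial is P(z) = 1 + 0.559z + 1.346z^2.
Stationarity requires all roots to lie outside the unit circle, i.e. |z| > 1 for every root.
Set 1 + (0.559) z + (1.346) z^2 = 0, i.e. a z^2 + b z + c = 0 with a = 1.346, b = 0.559, c = 1.
Discriminant D = b^2 - 4ac = (0.559)^2 - 4*(1.346)*1 = 0.312481 - (5.384) = -5.071519.
D < 0, so the roots are the complex-conjugate pair z = (-b +/- i sqrt(-D)) / (2a) = -0.2077 +/- 0.8366i.
For a conjugate pair |z|^2 = z * conj(z) = (product of roots) = c/a = 1/(1.346) = 0.742942, so |z| = sqrt(0.742942) = 0.8619 for both roots.
Moduli of all roots: 0.8619, 0.8619.
All moduli strictly greater than 1? No.
Verdict: Not stationary.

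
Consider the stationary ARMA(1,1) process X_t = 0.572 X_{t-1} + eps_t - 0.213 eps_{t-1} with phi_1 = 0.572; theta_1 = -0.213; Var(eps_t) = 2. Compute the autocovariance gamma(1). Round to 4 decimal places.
\gamma(1) = 0.9371

Multiply the model equation by X_{t-k} and take expectations. With theta_0 = psi_0 = 1 and psi_j the MA(infinity) weights, this gives
  gamma(k) - sum_i phi_i gamma(k-i) = c_k,
  c_k = sigma^2 * sum_{j=k..q} theta_j psi_{j-k}   (c_k = 0 for k > q),
using gamma(-m) = gamma(m).
psi-weights needed (psi_j = theta_j + sum_i phi_i psi_{j-i}):
  psi_1 = theta_1 + phi_1 = -0.213 + (0.572) = 0.359
Right-hand sides:
  c_0 = sigma^2 (1 + theta_1 psi_1) = 2 * (1 + (-0.213)(0.359)) = 2 * 0.923533 = 1.847066
  c_1 = sigma^2 theta_1 = 2 * (-0.213) = -0.426
  c_2 = 0
Equations for k = 0 and k = 1 (AR order 1):
  gamma(0) = phi_1 gamma(1) + c_0
  gamma(1) = phi_1 gamma(0) + c_1
Substituting the second into the first: gamma(0) (1 - phi_1^2) = c_0 + phi_1 c_1, so
  gamma(0) = (c_0 + phi_1 c_1) / (1 - phi_1^2) = (1.847066 + (0.572)(-0.426)) / (1 - (0.572)^2) = 1.603394 / 0.672816 = 2.383109.
  gamma(1) = phi_1 gamma(0) + c_1 = (0.572)(2.383109) + (-0.426) = 0.937138.
Therefore gamma(1) = 0.9371 (to 4 decimal places).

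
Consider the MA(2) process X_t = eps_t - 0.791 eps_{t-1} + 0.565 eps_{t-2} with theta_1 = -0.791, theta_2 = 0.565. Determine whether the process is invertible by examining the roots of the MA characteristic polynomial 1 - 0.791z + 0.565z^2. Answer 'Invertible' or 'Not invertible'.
\text{Invertible}

The MA(q) characteristic polynomial is P(z) = 1 - 0.791z + 0.565z^2.
Invertibility requires all roots to lie outside the unit circle, i.e. |z| > 1 for every root.
Set 1 + (-0.791) z + (0.565) z^2 = 0, i.e. a z^2 + b z + c = 0 with a = 0.565, b = -0.791, c = 1.
Discriminant D = b^2 - 4ac = (-0.791)^2 - 4*(0.565)*1 = 0.625681 - (2.26) = -1.634319.
D < 0, so the roots are the complex-conjugate pair z = (-b +/- i sqrt(-D)) / (2a) = 0.7 +/- 1.1313i.
For a conjugate pair |z|^2 = z * conj(z) = (product of roots) = c/a = 1/(0.565) = 1.769912, so |z| = sqrt(1.769912) = 1.3304 for both roots.
Moduli of all roots: 1.3304, 1.3304.
All moduli strictly greater than 1? Yes.
Verdict: Invertible.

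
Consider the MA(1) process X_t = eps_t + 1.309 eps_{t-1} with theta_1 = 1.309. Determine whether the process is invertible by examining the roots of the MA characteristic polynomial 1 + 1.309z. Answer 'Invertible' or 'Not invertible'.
\text{Not invertible}

The MA(q) characteristic polynomial is P(z) = 1 + 1.309z.
Invertibility requires all roots to lie outside the unit circle, i.e. |z| > 1 for every root.
This is linear in z: 1 + (1.309) z = 0  =>  z = -1/(1.309) = -0.763942,  |z| = 0.763942.
Moduli of all roots: 0.7639.
All moduli strictly greater than 1? No.
Verdict: Not invertible.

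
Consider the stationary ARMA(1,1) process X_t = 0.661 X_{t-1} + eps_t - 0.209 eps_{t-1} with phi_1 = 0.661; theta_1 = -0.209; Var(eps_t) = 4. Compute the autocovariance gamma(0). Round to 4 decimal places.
\gamma(0) = 5.4513

Multiply the model equation by X_{t-k} and take expectations. With theta_0 = psi_0 = 1 and psi_j the MA(infinity) weights, this gives
  gamma(k) - sum_i phi_i gamma(k-i) = c_k,
  c_k = sigma^2 * sum_{j=k..q} theta_j psi_{j-k}   (c_k = 0 for k > q),
using gamma(-m) = gamma(m).
psi-weights needed (psi_j = theta_j + sum_i phi_i psi_{j-i}):
  psi_1 = theta_1 + phi_1 = -0.209 + (0.661) = 0.452
Right-hand sides:
  c_0 = sigma^2 (1 + theta_1 psi_1) = 4 * (1 + (-0.209)(0.452)) = 4 * 0.905532 = 3.622128
  c_1 = sigma^2 theta_1 = 4 * (-0.209) = -0.836
  c_2 = 0
Equations for k = 0 and k = 1 (AR order 1):
  gamma(0) = phi_1 gamma(1) + c_0
  gamma(1) = phi_1 gamma(0) + c_1
Substituting the second into the first: gamma(0) (1 - phi_1^2) = c_0 + phi_1 c_1, so
  gamma(0) = (c_0 + phi_1 c_1) / (1 - phi_1^2) = (3.622128 + (0.661)(-0.836)) / (1 - (0.661)^2) = 3.069532 / 0.563079 = 5.451335.
Therefore gamma(0) = 5.4513 (to 4 decimal places).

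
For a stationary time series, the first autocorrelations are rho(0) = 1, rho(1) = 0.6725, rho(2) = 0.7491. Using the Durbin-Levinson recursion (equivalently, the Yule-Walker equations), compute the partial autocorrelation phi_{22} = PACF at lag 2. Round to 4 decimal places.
\phi_{22} = 0.5419

The PACF at lag k is phi_{kk}, the last component of the solution
to the Yule-Walker system G_k phi = r_k where
  (G_k)_{ij} = rho(|i - j|), (r_k)_i = rho(i), i,j = 1..k.
Equivalently, Durbin-Levinson gives phi_{kk} iteratively:
  phi_{11} = rho(1)
  phi_{kk} = [rho(k) - sum_{j=1..k-1} phi_{k-1,j} rho(k-j)]
            / [1 - sum_{j=1..k-1} phi_{k-1,j} rho(j)],
  phi_{k,j} = phi_{k-1,j} - phi_{kk} phi_{k-1,k-j},  j = 1..k-1.
Step k = 1:
  phi_11 = rho(1) = 0.6725.
Step k = 2:
  phi_22 = [rho(2) - phi_11 rho(1)] / [1 - phi_11 rho(1)] = [0.7491 - (0.6725)(0.6725)] / [1 - (0.6725)(0.6725)]
         = 0.29684375 / 0.54774375 = 0.5419.
Therefore phi_{22} = 0.5419.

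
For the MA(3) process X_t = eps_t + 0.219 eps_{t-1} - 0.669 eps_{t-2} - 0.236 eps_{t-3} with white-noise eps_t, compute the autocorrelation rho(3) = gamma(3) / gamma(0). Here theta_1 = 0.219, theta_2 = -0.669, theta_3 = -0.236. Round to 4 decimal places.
\rho(3) = -0.1521

For an MA(q) process with theta_0 = 1, the autocovariance is
  gamma(k) = sigma^2 * sum_{i=0..q-k} theta_i * theta_{i+k},
and rho(k) = gamma(k) / gamma(0). Sigma^2 cancels.
  numerator   = (1)*(-0.236) = -0.236.
  denominator = (1)^2 + (0.219)^2 + (-0.669)^2 + (-0.236)^2 = 1.551218.
  rho(3) = -0.236 / 1.551218 = -0.1521.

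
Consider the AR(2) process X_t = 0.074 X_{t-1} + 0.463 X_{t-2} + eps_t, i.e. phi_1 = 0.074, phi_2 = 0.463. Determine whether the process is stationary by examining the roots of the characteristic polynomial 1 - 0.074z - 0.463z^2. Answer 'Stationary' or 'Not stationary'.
\text{Stationary}

The AR(p) characteristic polynomial is P(z) = 1 - 0.074z - 0.463z^2.
Stationarity requires all roots to lie outside the unit circle, i.e. |z| > 1 for every root.
Set 1 + (-0.074) z + (-0.463) z^2 = 0, i.e. a z^2 + b z + c = 0 with a = -0.463, b = -0.074, c = 1.
Discriminant D = b^2 - 4ac = (-0.074)^2 - 4*(-0.463)*1 = 0.005476 - (-1.852) = 1.857476.
D >= 0, so the roots are real: z = (-b +/- sqrt(D)) / (2a) = (0.074 +/- 1.362893) / (-0.926).
  z_1 = (0.074 + 1.362893) / (-0.926) = -1.5517,   |z_1| = 1.5517.
  z_2 = (0.074 - 1.362893) / (-0.926) = 1.3919,   |z_2| = 1.3919.
Moduli of all roots: 1.5517, 1.3919.
All moduli strictly greater than 1? Yes.
Verdict: Stationary.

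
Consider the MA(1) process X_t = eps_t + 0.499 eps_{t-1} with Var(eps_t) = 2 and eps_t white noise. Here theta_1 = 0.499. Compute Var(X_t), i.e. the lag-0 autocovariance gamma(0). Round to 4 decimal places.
\gamma(0) = 2.4980

For an MA(q) process X_t = eps_t + sum_i theta_i eps_{t-i} with
Var(eps_t) = sigma^2, the variance is
  gamma(0) = sigma^2 * (1 + sum_i theta_i^2).
  sum_i theta_i^2 = (0.499)^2 = 0.249001.
  gamma(0) = 2 * (1 + 0.249001) = 2 * 1.249001 = 2.498002, which rounds to 2.4980.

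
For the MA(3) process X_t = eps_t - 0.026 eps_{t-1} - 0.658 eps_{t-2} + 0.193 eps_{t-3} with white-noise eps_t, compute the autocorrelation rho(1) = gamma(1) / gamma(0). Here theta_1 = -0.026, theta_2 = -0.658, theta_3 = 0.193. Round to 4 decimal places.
\rho(1) = -0.0924

For an MA(q) process with theta_0 = 1, the autocovariance is
  gamma(k) = sigma^2 * sum_{i=0..q-k} theta_i * theta_{i+k},
and rho(k) = gamma(k) / gamma(0). Sigma^2 cancels.
  numerator   = (1)*(-0.026) + (-0.026)*(-0.658) + (-0.658)*(0.193) = -0.135886.
  denominator = (1)^2 + (-0.026)^2 + (-0.658)^2 + (0.193)^2 = 1.470889.
  rho(1) = -0.135886 / 1.470889 = -0.0924.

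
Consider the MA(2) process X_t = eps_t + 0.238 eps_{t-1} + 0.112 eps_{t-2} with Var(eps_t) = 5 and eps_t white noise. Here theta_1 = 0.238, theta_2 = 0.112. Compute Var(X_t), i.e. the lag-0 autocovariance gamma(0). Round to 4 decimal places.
\gamma(0) = 5.3459

For an MA(q) process X_t = eps_t + sum_i theta_i eps_{t-i} with
Var(eps_t) = sigma^2, the variance is
  gamma(0) = sigma^2 * (1 + sum_i theta_i^2).
  sum_i theta_i^2 = (0.238)^2 + (0.112)^2 = 0.056644 + 0.012544 = 0.069188.
  gamma(0) = 5 * (1 + 0.069188) = 5 * 1.069188 = 5.34594, which rounds to 5.3459.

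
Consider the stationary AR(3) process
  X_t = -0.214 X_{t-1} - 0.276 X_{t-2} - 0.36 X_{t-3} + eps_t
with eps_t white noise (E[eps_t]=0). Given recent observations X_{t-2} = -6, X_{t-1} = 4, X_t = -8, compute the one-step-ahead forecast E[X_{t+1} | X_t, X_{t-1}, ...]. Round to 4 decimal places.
E[X_{t+1} \mid \mathcal F_t] = 2.7680

For an AR(p) model X_t = c + sum_i phi_i X_{t-i} + eps_t, the
one-step-ahead conditional mean is
  E[X_{t+1} | X_t, ...] = c + sum_i phi_i X_{t+1-i}.
Substitute known values:
  E[X_{t+1} | ...] = (-0.214) * (-8) + (-0.276) * (4) + (-0.36) * (-6)
                   = 2.7680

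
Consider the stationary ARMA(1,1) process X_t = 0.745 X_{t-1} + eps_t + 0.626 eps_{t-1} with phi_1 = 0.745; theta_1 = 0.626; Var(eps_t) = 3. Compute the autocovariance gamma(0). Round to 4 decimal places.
\gamma(0) = 15.6724

Multiply the model equation by X_{t-k} and take expectations. With theta_0 = psi_0 = 1 and psi_j the MA(infinity) weights, this gives
  gamma(k) - sum_i phi_i gamma(k-i) = c_k,
  c_k = sigma^2 * sum_{j=k..q} theta_j psi_{j-k}   (c_k = 0 for k > q),
using gamma(-m) = gamma(m).
psi-weights needed (psi_j = theta_j + sum_i phi_i psi_{j-i}):
  psi_1 = theta_1 + phi_1 = 0.626 + (0.745) = 1.371
Right-hand sides:
  c_0 = sigma^2 (1 + theta_1 psi_1) = 3 * (1 + (0.626)(1.371)) = 3 * 1.858246 = 5.574738
  c_1 = sigma^2 theta_1 = 3 * (0.626) = 1.878
  c_2 = 0
Equations for k = 0 and k = 1 (AR order 1):
  gamma(0) = phi_1 gamma(1) + c_0
  gamma(1) = phi_1 gamma(0) + c_1
Substituting the second into the first: gamma(0) (1 - phi_1^2) = c_0 + phi_1 c_1, so
  gamma(0) = (c_0 + phi_1 c_1) / (1 - phi_1^2) = (5.574738 + (0.745)(1.878)) / (1 - (0.745)^2) = 6.973848 / 0.444975 = 15.672449.
Therefore gamma(0) = 15.6724 (to 4 decimal places).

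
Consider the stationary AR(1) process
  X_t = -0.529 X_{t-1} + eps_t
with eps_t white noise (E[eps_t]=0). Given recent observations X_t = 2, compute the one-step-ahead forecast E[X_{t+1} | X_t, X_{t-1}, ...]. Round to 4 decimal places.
E[X_{t+1} \mid \mathcal F_t] = -1.0580

For an AR(p) model X_t = c + sum_i phi_i X_{t-i} + eps_t, the
one-step-ahead conditional mean is
  E[X_{t+1} | X_t, ...] = c + sum_i phi_i X_{t+1-i}.
Substitute known values:
  E[X_{t+1} | ...] = (-0.529) * (2)
                   = -1.0580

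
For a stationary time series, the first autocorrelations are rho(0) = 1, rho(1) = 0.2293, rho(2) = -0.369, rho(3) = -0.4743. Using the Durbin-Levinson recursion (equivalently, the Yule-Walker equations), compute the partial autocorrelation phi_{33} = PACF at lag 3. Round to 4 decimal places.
\phi_{33} = -0.3290

The PACF at lag k is phi_{kk}, the last component of the solution
to the Yule-Walker system G_k phi = r_k where
  (G_k)_{ij} = rho(|i - j|), (r_k)_i = rho(i), i,j = 1..k.
Equivalently, Durbin-Levinson gives phi_{kk} iteratively:
  phi_{11} = rho(1)
  phi_{kk} = [rho(k) - sum_{j=1..k-1} phi_{k-1,j} rho(k-j)]
            / [1 - sum_{j=1..k-1} phi_{k-1,j} rho(j)],
  phi_{k,j} = phi_{k-1,j} - phi_{kk} phi_{k-1,k-j},  j = 1..k-1.
Step k = 1:
  phi_11 = rho(1) = 0.2293.
Step k = 2:
  phi_22 = [rho(2) - phi_11 rho(1)] / [1 - phi_11 rho(1)] = [-0.369 - (0.2293)(0.2293)] / [1 - (0.2293)(0.2293)]
         = -0.42157849 / 0.94742151 = -0.444975.
  Update: phi_21 = phi_11 - phi_22 phi_11 = 0.2293 - (-0.444975)(0.2293) = 0.331333.
Step k = 3:
  phi_33 = [rho(3) - phi_21 rho(2) - phi_22 rho(1)] / [1 - phi_21 rho(1) - phi_22 rho(2)]
    numerator   = -0.4743 - (0.331333)(-0.369) - (-0.444975)(0.2293) = -0.25000557
    denominator = 1 - (0.331333)(0.2293) - (-0.444975)(-0.369) = 0.7598298
  phi_33 = -0.25000557 / 0.7598298 = -0.329.
Therefore phi_{33} = -0.3290.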